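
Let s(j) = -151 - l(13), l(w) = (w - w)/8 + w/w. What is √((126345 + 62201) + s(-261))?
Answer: √188394 ≈ 434.04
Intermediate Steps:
l(w) = 1 (l(w) = 0*(⅛) + 1 = 0 + 1 = 1)
s(j) = -152 (s(j) = -151 - 1*1 = -151 - 1 = -152)
√((126345 + 62201) + s(-261)) = √((126345 + 62201) - 152) = √(188546 - 152) = √188394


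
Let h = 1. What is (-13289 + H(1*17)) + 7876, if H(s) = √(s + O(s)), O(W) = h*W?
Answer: -5413 + √34 ≈ -5407.2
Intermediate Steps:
O(W) = W (O(W) = 1*W = W)
H(s) = √2*√s (H(s) = √(s + s) = √(2*s) = √2*√s)
(-13289 + H(1*17)) + 7876 = (-13289 + √2*√(1*17)) + 7876 = (-13289 + √2*√17) + 7876 = (-13289 + √34) + 7876 = -5413 + √34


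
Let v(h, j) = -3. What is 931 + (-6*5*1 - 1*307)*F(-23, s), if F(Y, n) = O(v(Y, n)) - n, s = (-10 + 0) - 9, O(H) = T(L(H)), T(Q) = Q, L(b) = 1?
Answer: -5809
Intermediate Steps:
O(H) = 1
s = -19 (s = -10 - 9 = -19)
F(Y, n) = 1 - n
931 + (-6*5*1 - 1*307)*F(-23, s) = 931 + (-6*5*1 - 1*307)*(1 - 1*(-19)) = 931 + (-30*1 - 307)*(1 + 19) = 931 + (-30 - 307)*20 = 931 - 337*20 = 931 - 6740 = -5809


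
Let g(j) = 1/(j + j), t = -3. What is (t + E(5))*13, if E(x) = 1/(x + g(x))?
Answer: -1859/51 ≈ -36.451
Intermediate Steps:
g(j) = 1/(2*j)
E(x) = 1/(x + 1/(2*x))
(t + E(5))*13 = (-3 + 2*5/(1 + 2*5²))*13 = (-3 + 2*5/(1 + 2*25))*13 = (-3 + 2*5/(1 + 50))*13 = (-3 + 2*5/51)*13 = (-3 + 2*5*(1/51))*13 = (-3 + 10/51)*13 = -143/51*13 = -1859/51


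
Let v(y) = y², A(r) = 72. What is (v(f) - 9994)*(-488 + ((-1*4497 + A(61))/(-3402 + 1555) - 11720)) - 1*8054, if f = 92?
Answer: 34477063292/1847 ≈ 1.8667e+7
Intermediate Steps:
(v(f) - 9994)*(-488 + ((-1*4497 + A(61))/(-3402 + 1555) - 11720)) - 1*8054 = (92² - 9994)*(-488 + ((-1*4497 + 72)/(-3402 + 1555) - 11720)) - 1*8054 = (8464 - 9994)*(-488 + ((-4497 + 72)/(-1847) - 11720)) - 8054 = -1530*(-488 + (-4425*(-1/1847) - 11720)) - 8054 = -1530*(-488 + (4425/1847 - 11720)) - 8054 = -1530*(-488 - 21642415/1847) - 8054 = -1530*(-22543751/1847) - 8054 = 34491939030/1847 - 8054 = 34477063292/1847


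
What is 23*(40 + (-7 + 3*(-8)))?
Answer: 207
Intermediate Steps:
23*(40 + (-7 + 3*(-8))) = 23*(40 + (-7 - 24)) = 23*(40 - 31) = 23*9 = 207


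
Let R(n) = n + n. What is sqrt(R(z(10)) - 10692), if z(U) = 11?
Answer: I*sqrt(10670) ≈ 103.3*I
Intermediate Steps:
R(n) = 2*n
sqrt(R(z(10)) - 10692) = sqrt(2*11 - 10692) = sqrt(22 - 10692) = sqrt(-10670) = I*sqrt(10670)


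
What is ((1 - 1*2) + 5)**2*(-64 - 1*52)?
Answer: -1856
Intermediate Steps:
((1 - 1*2) + 5)**2*(-64 - 1*52) = ((1 - 2) + 5)**2*(-64 - 52) = (-1 + 5)**2*(-116) = 4**2*(-116) = 16*(-116) = -1856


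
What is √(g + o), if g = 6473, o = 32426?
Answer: √38899 ≈ 197.23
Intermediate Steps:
√(g + o) = √(6473 + 32426) = √38899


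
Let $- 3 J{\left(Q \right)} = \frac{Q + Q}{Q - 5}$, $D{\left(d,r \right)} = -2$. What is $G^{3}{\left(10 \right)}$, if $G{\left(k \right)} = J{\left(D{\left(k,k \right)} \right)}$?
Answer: $- \frac{64}{9261} \approx -0.0069107$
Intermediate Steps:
$J{\left(Q \right)} = - \frac{2 Q}{3 \left(-5 + Q\right)}$ ($J{\left(Q \right)} = - \frac{\left(Q + Q\right) \frac{1}{Q - 5}}{3} = - \frac{2 Q \frac{1}{-5 + Q}}{3} = - \frac{2 Q}{3 \left(-5 + Q\right)}$)
$G{\left(k \right)} = - \frac{4}{21}$ ($G{\left(k \right)} = \left(-2\right) \left(-2\right) \frac{1}{-15 + 3 \left(-2\right)} = \left(-2\right) \left(-2\right) \frac{1}{-15 - 6} = \left(-2\right) \left(-2\right) \frac{1}{-21} = \left(-2\right) \left(-2\right) \left(- \frac{1}{21}\right) = - \frac{4}{21}$)
$G^{3}{\left(10 \right)} = \left(- \frac{4}{21}\right)^{3} = - \frac{64}{9261}$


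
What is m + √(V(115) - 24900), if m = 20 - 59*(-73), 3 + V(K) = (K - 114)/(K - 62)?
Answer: 4327 + I*√69952474/53 ≈ 4327.0 + 157.81*I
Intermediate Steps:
V(K) = -3 + (-114 + K)/(-62 + K) (V(K) = -3 + (K - 114)/(K - 62) = -3 + (-114 + K)/(-62 + K))
m = 4327 (m = 20 + 4307 = 4327)
m + √(V(115) - 24900) = 4327 + √(2*(36 - 1*115)/(-62 + 115) - 24900) = 4327 + √(2*(36 - 115)/53 - 24900) = 4327 + √(2*(1/53)*(-79) - 24900) = 4327 + √(-158/53 - 24900) = 4327 + √(-1319858/53) = 4327 + I*√69952474/53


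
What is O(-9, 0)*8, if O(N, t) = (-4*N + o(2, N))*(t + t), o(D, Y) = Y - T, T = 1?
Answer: 0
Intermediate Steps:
o(D, Y) = -1 + Y (o(D, Y) = Y - 1*1 = Y - 1 = -1 + Y)
O(N, t) = 2*t*(-1 - 3*N) (O(N, t) = (-4*N + (-1 + N))*(t + t) = (-1 - 3*N)*(2*t) = 2*t*(-1 - 3*N))
O(-9, 0)*8 = -2*0*(1 + 3*(-9))*8 = -2*0*(1 - 27)*8 = -2*0*(-26)*8 = 0*8 = 0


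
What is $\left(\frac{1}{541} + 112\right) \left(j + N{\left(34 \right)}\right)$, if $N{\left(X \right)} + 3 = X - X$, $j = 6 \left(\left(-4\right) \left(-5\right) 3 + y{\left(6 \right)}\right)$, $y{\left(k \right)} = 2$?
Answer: $\frac{22358817}{541} \approx 41329.0$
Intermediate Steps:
$j = 372$ ($j = 6 \left(\left(-4\right) \left(-5\right) 3 + 2\right) = 6 \left(20 \cdot 3 + 2\right) = 6 \left(60 + 2\right) = 6 \cdot 62 = 372$)
$N{\left(X \right)} = -3$ ($N{\left(X \right)} = -3 + \left(X - X\right) = -3 + 0 = -3$)
$\left(\frac{1}{541} + 112\right) \left(j + N{\left(34 \right)}\right) = \left(\frac{1}{541} + 112\right) \left(372 - 3\right) = \left(\frac{1}{541} + 112\right) 369 = \frac{60593}{541} \cdot 369 = \frac{22358817}{541}$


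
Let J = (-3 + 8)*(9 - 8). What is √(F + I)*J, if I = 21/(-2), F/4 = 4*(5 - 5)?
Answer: 5*I*√42/2 ≈ 16.202*I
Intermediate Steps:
F = 0 (F = 4*(4*(5 - 5)) = 4*(4*0) = 4*0 = 0)
I = -21/2 (I = 21*(-½) = -21/2 ≈ -10.500)
J = 5 (J = 5*1 = 5)
√(F + I)*J = √(0 - 21/2)*5 = √(-21/2)*5 = (I*√42/2)*5 = 5*I*√42/2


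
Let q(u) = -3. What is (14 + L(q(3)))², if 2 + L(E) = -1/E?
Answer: 1369/9 ≈ 152.11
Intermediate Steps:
L(E) = -2 - 1/E
(14 + L(q(3)))² = (14 + (-2 - 1/(-3)))² = (14 + (-2 - 1*(-⅓)))² = (14 + (-2 + ⅓))² = (14 - 5/3)² = (37/3)² = 1369/9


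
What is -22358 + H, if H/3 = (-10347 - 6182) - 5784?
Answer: -89297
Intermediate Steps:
H = -66939 (H = 3*((-10347 - 6182) - 5784) = 3*(-16529 - 5784) = 3*(-22313) = -66939)
-22358 + H = -22358 - 66939 = -89297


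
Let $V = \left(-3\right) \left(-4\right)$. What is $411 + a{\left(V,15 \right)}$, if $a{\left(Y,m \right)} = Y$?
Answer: $423$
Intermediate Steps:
$V = 12$
$411 + a{\left(V,15 \right)} = 411 + 12 = 423$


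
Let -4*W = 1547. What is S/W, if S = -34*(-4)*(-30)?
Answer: 960/91 ≈ 10.549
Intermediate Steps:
W = -1547/4 (W = -1/4*1547 = -1547/4 ≈ -386.75)
S = -4080 (S = 136*(-30) = -4080)
S/W = -4080/(-1547/4) = -4080*(-4/1547) = 960/91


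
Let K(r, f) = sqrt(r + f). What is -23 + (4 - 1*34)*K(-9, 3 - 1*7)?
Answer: -23 - 30*I*sqrt(13) ≈ -23.0 - 108.17*I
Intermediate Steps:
K(r, f) = sqrt(f + r)
-23 + (4 - 1*34)*K(-9, 3 - 1*7) = -23 + (4 - 1*34)*sqrt((3 - 1*7) - 9) = -23 + (4 - 34)*sqrt((3 - 7) - 9) = -23 - 30*sqrt(-4 - 9) = -23 - 30*I*sqrt(13)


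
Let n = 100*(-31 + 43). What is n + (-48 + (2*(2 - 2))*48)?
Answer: 1152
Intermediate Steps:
n = 1200 (n = 100*12 = 1200)
n + (-48 + (2*(2 - 2))*48) = 1200 + (-48 + (2*(2 - 2))*48) = 1200 + (-48 + (2*0)*48) = 1200 + (-48 + 0*48) = 1200 + (-48 + 0) = 1200 - 48 = 1152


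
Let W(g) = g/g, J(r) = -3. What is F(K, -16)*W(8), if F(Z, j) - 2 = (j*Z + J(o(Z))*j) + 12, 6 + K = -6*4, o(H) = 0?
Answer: 542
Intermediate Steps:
W(g) = 1
K = -30 (K = -6 - 6*4 = -6 - 24 = -30)
F(Z, j) = 14 - 3*j + Z*j (F(Z, j) = 2 + ((j*Z - 3*j) + 12) = 2 + ((Z*j - 3*j) + 12) = 2 + ((-3*j + Z*j) + 12) = 2 + (12 - 3*j + Z*j) = 14 - 3*j + Z*j)
F(K, -16)*W(8) = (14 - 3*(-16) - 30*(-16))*1 = (14 + 48 + 480)*1 = 542*1 = 542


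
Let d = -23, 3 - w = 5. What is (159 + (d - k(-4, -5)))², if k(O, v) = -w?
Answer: 17956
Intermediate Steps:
w = -2 (w = 3 - 1*5 = 3 - 5 = -2)
k(O, v) = 2 (k(O, v) = -1*(-2) = 2)
(159 + (d - k(-4, -5)))² = (159 + (-23 - 1*2))² = (159 + (-23 - 2))² = (159 - 25)² = 134² = 17956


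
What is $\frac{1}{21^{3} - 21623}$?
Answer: $- \frac{1}{12362} \approx -8.0893 \cdot 10^{-5}$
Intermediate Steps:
$\frac{1}{21^{3} - 21623} = \frac{1}{9261 - 21623} = \frac{1}{-12362} = - \frac{1}{12362}$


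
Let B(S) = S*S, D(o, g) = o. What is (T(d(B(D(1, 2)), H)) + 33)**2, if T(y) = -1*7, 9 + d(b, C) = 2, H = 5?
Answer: 676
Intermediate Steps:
B(S) = S**2
d(b, C) = -7 (d(b, C) = -9 + 2 = -7)
T(y) = -7
(T(d(B(D(1, 2)), H)) + 33)**2 = (-7 + 33)**2 = 26**2 = 676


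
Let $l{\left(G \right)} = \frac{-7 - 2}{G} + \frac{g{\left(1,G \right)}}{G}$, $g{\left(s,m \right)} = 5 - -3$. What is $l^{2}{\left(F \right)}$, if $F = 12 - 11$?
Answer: $1$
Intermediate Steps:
$g{\left(s,m \right)} = 8$ ($g{\left(s,m \right)} = 5 + 3 = 8$)
$F = 1$
$l{\left(G \right)} = - \frac{1}{G}$ ($l{\left(G \right)} = \frac{-7 - 2}{G} + \frac{8}{G} = - \frac{9}{G} + \frac{8}{G} = - \frac{1}{G}$)
$l^{2}{\left(F \right)} = \left(- 1^{-1}\right)^{2} = \left(\left(-1\right) 1\right)^{2} = \left(-1\right)^{2} = 1$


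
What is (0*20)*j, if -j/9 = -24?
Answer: 0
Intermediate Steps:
j = 216 (j = -9*(-24) = 216)
(0*20)*j = (0*20)*216 = 0*216 = 0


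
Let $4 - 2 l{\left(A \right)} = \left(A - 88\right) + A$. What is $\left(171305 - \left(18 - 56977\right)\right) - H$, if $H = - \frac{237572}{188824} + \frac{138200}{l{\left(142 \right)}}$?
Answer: $\frac{65060680487}{283236} \approx 2.297 \cdot 10^{5}$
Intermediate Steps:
$l{\left(A \right)} = 46 - A$ ($l{\left(A \right)} = 2 - \frac{\left(A - 88\right) + A}{2} = 2 - \frac{\left(-88 + A\right) + A}{2} = 2 - \frac{-88 + 2 A}{2} = 2 - \left(-44 + A\right) = 46 - A$)
$H = - \frac{408098183}{283236}$ ($H = - \frac{237572}{188824} + \frac{138200}{46 - 142} = \left(-237572\right) \frac{1}{188824} + \frac{138200}{46 - 142} = - \frac{59393}{47206} + \frac{138200}{-96} = - \frac{59393}{47206} + 138200 \left(- \frac{1}{96}\right) = - \frac{59393}{47206} - \frac{17275}{12} = - \frac{408098183}{283236} \approx -1440.8$)
$\left(171305 - \left(18 - 56977\right)\right) - H = \left(171305 - \left(18 - 56977\right)\right) - - \frac{408098183}{283236} = \left(171305 - \left(18 - 56977\right)\right) + \frac{408098183}{283236} = \left(171305 - -56959\right) + \frac{408098183}{283236} = \left(171305 + 56959\right) + \frac{408098183}{283236} = 228264 + \frac{408098183}{283236} = \frac{65060680487}{283236}$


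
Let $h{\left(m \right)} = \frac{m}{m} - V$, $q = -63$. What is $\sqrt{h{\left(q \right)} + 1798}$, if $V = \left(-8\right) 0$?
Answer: $\sqrt{1799} \approx 42.415$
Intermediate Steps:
$V = 0$
$h{\left(m \right)} = 1$ ($h{\left(m \right)} = \frac{m}{m} - 0 = 1 + 0 = 1$)
$\sqrt{h{\left(q \right)} + 1798} = \sqrt{1 + 1798} = \sqrt{1799}$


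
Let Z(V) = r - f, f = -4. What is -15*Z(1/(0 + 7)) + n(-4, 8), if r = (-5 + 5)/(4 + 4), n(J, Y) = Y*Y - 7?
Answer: -3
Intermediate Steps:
n(J, Y) = -7 + Y² (n(J, Y) = Y² - 7 = -7 + Y²)
r = 0 (r = 0/8 = 0*(⅛) = 0)
Z(V) = 4 (Z(V) = 0 - 1*(-4) = 0 + 4 = 4)
-15*Z(1/(0 + 7)) + n(-4, 8) = -15*4 + (-7 + 8²) = -60 + (-7 + 64) = -60 + 57 = -3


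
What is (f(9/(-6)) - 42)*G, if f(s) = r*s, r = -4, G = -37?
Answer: 1332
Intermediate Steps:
f(s) = -4*s
(f(9/(-6)) - 42)*G = (-36/(-6) - 42)*(-37) = (-36*(-1)/6 - 42)*(-37) = (-4*(-3/2) - 42)*(-37) = (6 - 42)*(-37) = -36*(-37) = 1332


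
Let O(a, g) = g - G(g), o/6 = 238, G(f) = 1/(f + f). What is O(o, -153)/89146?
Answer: -46817/27278676 ≈ -0.0017162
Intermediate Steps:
G(f) = 1/(2*f)
o = 1428 (o = 6*238 = 1428)
O(a, g) = g - 1/(2*g)
O(o, -153)/89146 = (-153 - 1/2/(-153))/89146 = (-153 - 1/2*(-1/153))*(1/89146) = (-153 + 1/306)*(1/89146) = -46817/306*1/89146 = -46817/27278676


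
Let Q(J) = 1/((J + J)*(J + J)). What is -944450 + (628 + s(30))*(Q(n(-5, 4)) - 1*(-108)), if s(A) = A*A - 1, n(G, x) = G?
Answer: -77951873/100 ≈ -7.7952e+5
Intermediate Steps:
s(A) = -1 + A² (s(A) = A² - 1 = -1 + A²)
Q(J) = 1/(4*J²) (Q(J) = 1/((2*J)*(2*J)) = 1/(4*J²))
-944450 + (628 + s(30))*(Q(n(-5, 4)) - 1*(-108)) = -944450 + (628 + (-1 + 30²))*((¼)/(-5)² - 1*(-108)) = -944450 + (628 + (-1 + 900))*((¼)*(1/25) + 108) = -944450 + (628 + 899)*(1/100 + 108) = -944450 + 1527*(10801/100) = -944450 + 16493127/100 = -77951873/100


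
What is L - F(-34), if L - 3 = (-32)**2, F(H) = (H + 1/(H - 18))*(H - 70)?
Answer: -2511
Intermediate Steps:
F(H) = (-70 + H)*(H + 1/(-18 + H)) (F(H) = (H + 1/(-18 + H))*(-70 + H) = (-70 + H)*(H + 1/(-18 + H)))
L = 1027 (L = 3 + (-32)**2 = 3 + 1024 = 1027)
L - F(-34) = 1027 - (-70 + (-34)**3 - 88*(-34)**2 + 1261*(-34))/(-18 - 34) = 1027 - (-70 - 39304 - 88*1156 - 42874)/(-52) = 1027 - (-1)*(-70 - 39304 - 101728 - 42874)/52 = 1027 - (-1)*(-183976)/52 = 1027 - 1*3538 = 1027 - 3538 = -2511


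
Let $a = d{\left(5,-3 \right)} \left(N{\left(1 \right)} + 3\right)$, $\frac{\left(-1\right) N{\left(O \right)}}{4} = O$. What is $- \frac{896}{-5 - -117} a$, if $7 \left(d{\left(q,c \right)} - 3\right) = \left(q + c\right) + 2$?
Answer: $\frac{200}{7} \approx 28.571$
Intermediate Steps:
$d{\left(q,c \right)} = \frac{23}{7} + \frac{c}{7} + \frac{q}{7}$ ($d{\left(q,c \right)} = 3 + \frac{\left(q + c\right) + 2}{7} = 3 + \frac{\left(c + q\right) + 2}{7} = 3 + \frac{2 + c + q}{7} = 3 + \left(\frac{2}{7} + \frac{c}{7} + \frac{q}{7}\right) = \frac{23}{7} + \frac{c}{7} + \frac{q}{7}$)
$N{\left(O \right)} = - 4 O$
$a = - \frac{25}{7}$ ($a = \left(\frac{23}{7} + \frac{1}{7} \left(-3\right) + \frac{1}{7} \cdot 5\right) \left(\left(-4\right) 1 + 3\right) = \left(\frac{23}{7} - \frac{3}{7} + \frac{5}{7}\right) \left(-4 + 3\right) = \frac{25}{7} \left(-1\right) = - \frac{25}{7} \approx -3.5714$)
$- \frac{896}{-5 - -117} a = - \frac{896}{-5 - -117} \left(- \frac{25}{7}\right) = - \frac{896}{-5 + 117} \left(- \frac{25}{7}\right) = - \frac{896}{112} \left(- \frac{25}{7}\right) = \left(-896\right) \frac{1}{112} \left(- \frac{25}{7}\right) = \left(-8\right) \left(- \frac{25}{7}\right) = \frac{200}{7}$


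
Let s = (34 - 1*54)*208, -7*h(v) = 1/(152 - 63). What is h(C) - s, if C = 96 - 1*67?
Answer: 2591679/623 ≈ 4160.0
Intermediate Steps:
C = 29 (C = 96 - 67 = 29)
h(v) = -1/623 (h(v) = -1/(7*(152 - 63)) = -⅐/89 = -⅐*1/89 = -1/623)
s = -4160 (s = (34 - 54)*208 = -20*208 = -4160)
h(C) - s = -1/623 - 1*(-4160) = -1/623 + 4160 = 2591679/623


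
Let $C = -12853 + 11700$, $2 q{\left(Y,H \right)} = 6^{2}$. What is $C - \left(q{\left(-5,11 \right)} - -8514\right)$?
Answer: $-9685$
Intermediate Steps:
$q{\left(Y,H \right)} = 18$ ($q{\left(Y,H \right)} = \frac{6^{2}}{2} = \frac{1}{2} \cdot 36 = 18$)
$C = -1153$
$C - \left(q{\left(-5,11 \right)} - -8514\right) = -1153 - \left(18 - -8514\right) = -1153 - \left(18 + 8514\right) = -1153 - 8532 = -9685$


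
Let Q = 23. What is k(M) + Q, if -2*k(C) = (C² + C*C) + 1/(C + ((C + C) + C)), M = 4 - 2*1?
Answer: 303/16 ≈ 18.938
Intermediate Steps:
M = 2 (M = 4 - 2 = 2)
k(C) = -C² - 1/(8*C) (k(C) = -((C² + C*C) + 1/(C + ((C + C) + C)))/2 = -((C² + C²) + 1/(C + (2*C + C)))/2 = -(2*C² + 1/(C + 3*C))/2 = -(2*C² + 1/(4*C))/2 = -C² - 1/(8*C))
k(M) + Q = (-⅛ - 1*2³)/2 + 23 = (-⅛ - 1*8)/2 + 23 = (-⅛ - 8)/2 + 23 = (½)*(-65/8) + 23 = -65/16 + 23 = 303/16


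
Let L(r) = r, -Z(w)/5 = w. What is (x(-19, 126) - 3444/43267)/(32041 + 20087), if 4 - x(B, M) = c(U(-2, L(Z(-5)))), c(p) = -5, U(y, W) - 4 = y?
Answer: 18379/107401056 ≈ 0.00017112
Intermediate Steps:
Z(w) = -5*w
U(y, W) = 4 + y
x(B, M) = 9 (x(B, M) = 4 - 1*(-5) = 4 + 5 = 9)
(x(-19, 126) - 3444/43267)/(32041 + 20087) = (9 - 3444/43267)/(32041 + 20087) = (9 - 3444*1/43267)/52128 = (9 - 492/6181)*(1/52128) = (55137/6181)*(1/52128) = 18379/107401056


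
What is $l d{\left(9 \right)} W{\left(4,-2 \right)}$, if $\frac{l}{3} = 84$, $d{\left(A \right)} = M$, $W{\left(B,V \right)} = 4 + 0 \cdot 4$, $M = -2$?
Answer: $-2016$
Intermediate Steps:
$W{\left(B,V \right)} = 4$ ($W{\left(B,V \right)} = 4 + 0 = 4$)
$d{\left(A \right)} = -2$
$l = 252$ ($l = 3 \cdot 84 = 252$)
$l d{\left(9 \right)} W{\left(4,-2 \right)} = 252 \left(-2\right) 4 = \left(-504\right) 4 = -2016$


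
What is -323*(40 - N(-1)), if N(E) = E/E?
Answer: -12597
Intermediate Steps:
N(E) = 1
-323*(40 - N(-1)) = -323*(40 - 1*1) = -323*(40 - 1) = -323*39 = -12597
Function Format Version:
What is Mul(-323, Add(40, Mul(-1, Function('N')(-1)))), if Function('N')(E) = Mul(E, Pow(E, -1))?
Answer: -12597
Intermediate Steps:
Function('N')(E) = 1
Mul(-323, Add(40, Mul(-1, Function('N')(-1)))) = Mul(-323, Add(40, Mul(-1, 1))) = Mul(-323, Add(40, -1)) = Mul(-323, 39) = -12597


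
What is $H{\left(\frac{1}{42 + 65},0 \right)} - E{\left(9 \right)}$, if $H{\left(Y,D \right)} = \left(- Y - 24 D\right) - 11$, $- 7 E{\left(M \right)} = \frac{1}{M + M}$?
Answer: $- \frac{148321}{13482} \approx -11.001$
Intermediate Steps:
$E{\left(M \right)} = - \frac{1}{14 M}$ ($E{\left(M \right)} = - \frac{1}{7 \left(M + M\right)} = - \frac{1}{7 \cdot 2 M} = - \frac{\frac{1}{2} \frac{1}{M}}{7} = - \frac{1}{14 M}$)
$H{\left(Y,D \right)} = -11 - Y - 24 D$ ($H{\left(Y,D \right)} = \left(- Y - 24 D\right) - 11 = -11 - Y - 24 D$)
$H{\left(\frac{1}{42 + 65},0 \right)} - E{\left(9 \right)} = \left(-11 - \frac{1}{42 + 65} - 0\right) - - \frac{1}{14 \cdot 9} = \left(-11 - \frac{1}{107} + 0\right) - \left(- \frac{1}{14}\right) \frac{1}{9} = \left(-11 - \frac{1}{107} + 0\right) - - \frac{1}{126} = \left(-11 - \frac{1}{107} + 0\right) + \frac{1}{126} = - \frac{1178}{107} + \frac{1}{126} = - \frac{148321}{13482}$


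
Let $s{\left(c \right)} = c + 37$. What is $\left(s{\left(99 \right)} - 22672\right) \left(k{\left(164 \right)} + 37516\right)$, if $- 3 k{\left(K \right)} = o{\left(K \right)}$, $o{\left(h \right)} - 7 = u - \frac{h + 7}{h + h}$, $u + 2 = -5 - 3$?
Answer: $- \frac{34664968161}{41} \approx -8.4549 \cdot 10^{8}$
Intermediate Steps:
$s{\left(c \right)} = 37 + c$
$u = -10$ ($u = -2 - 8 = -10$)
$o{\left(h \right)} = -3 - \frac{7 + h}{2 h}$ ($o{\left(h \right)} = 7 - \left(10 + \frac{h + 7}{h + h}\right) = 7 - \left(10 + \frac{7 + h}{2 h}\right) = -3 - \frac{7 + h}{2 h}$)
$k{\left(K \right)} = - \frac{7 \left(-1 - K\right)}{6 K}$ ($k{\left(K \right)} = - \frac{\frac{7}{2} \frac{1}{K} \left(-1 - K\right)}{3} = - \frac{7 \left(-1 - K\right)}{6 K}$)
$\left(s{\left(99 \right)} - 22672\right) \left(k{\left(164 \right)} + 37516\right) = \left(\left(37 + 99\right) - 22672\right) \left(\frac{7 \left(1 + 164\right)}{6 \cdot 164} + 37516\right) = \left(136 - 22672\right) \left(\frac{7}{6} \cdot \frac{1}{164} \cdot 165 + 37516\right) = - 22536 \left(\frac{385}{328} + 37516\right) = \left(-22536\right) \frac{12305633}{328} = - \frac{34664968161}{41}$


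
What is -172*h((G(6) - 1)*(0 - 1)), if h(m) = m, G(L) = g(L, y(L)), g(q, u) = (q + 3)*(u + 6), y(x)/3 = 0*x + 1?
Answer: 13760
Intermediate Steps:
y(x) = 3 (y(x) = 3*(0*x + 1) = 3*(0 + 1) = 3*1 = 3)
g(q, u) = (3 + q)*(6 + u)
G(L) = 27 + 9*L (G(L) = 18 + 3*3 + 6*L + L*3 = 18 + 9 + 6*L + 3*L = 27 + 9*L)
-172*h((G(6) - 1)*(0 - 1)) = -172*((27 + 9*6) - 1)*(0 - 1) = -172*((27 + 54) - 1)*(-1) = -172*(81 - 1)*(-1) = -13760*(-1) = -172*(-80) = 13760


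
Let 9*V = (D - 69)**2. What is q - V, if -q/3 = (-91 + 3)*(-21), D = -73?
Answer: -70060/9 ≈ -7784.4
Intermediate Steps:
q = -5544 (q = -3*(-91 + 3)*(-21) = -(-264)*(-21) = -3*1848 = -5544)
V = 20164/9 (V = (-73 - 69)**2/9 = (1/9)*(-142)**2 = (1/9)*20164 = 20164/9 ≈ 2240.4)
q - V = -5544 - 1*20164/9 = -5544 - 20164/9 = -70060/9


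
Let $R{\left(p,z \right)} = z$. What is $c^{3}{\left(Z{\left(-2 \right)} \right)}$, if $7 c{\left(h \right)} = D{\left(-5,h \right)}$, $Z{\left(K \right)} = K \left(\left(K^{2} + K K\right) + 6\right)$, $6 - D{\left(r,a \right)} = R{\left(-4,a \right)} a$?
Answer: $- \frac{470910952}{343} \approx -1.3729 \cdot 10^{6}$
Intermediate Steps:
$D{\left(r,a \right)} = 6 - a^{2}$ ($D{\left(r,a \right)} = 6 - a a = 6 - a^{2}$)
$Z{\left(K \right)} = K \left(6 + 2 K^{2}\right)$ ($Z{\left(K \right)} = K \left(\left(K^{2} + K^{2}\right) + 6\right) = K \left(2 K^{2} + 6\right) = K \left(6 + 2 K^{2}\right)$)
$c{\left(h \right)} = \frac{6}{7} - \frac{h^{2}}{7}$ ($c{\left(h \right)} = \frac{6 - h^{2}}{7} = \frac{6}{7} - \frac{h^{2}}{7}$)
$c^{3}{\left(Z{\left(-2 \right)} \right)} = \left(\frac{6}{7} - \frac{\left(2 \left(-2\right) \left(3 + \left(-2\right)^{2}\right)\right)^{2}}{7}\right)^{3} = \left(\frac{6}{7} - \frac{\left(2 \left(-2\right) \left(3 + 4\right)\right)^{2}}{7}\right)^{3} = \left(\frac{6}{7} - \frac{\left(2 \left(-2\right) 7\right)^{2}}{7}\right)^{3} = \left(\frac{6}{7} - \frac{\left(-28\right)^{2}}{7}\right)^{3} = \left(\frac{6}{7} - 112\right)^{3} = \left(- \frac{778}{7}\right)^{3} = - \frac{470910952}{343}$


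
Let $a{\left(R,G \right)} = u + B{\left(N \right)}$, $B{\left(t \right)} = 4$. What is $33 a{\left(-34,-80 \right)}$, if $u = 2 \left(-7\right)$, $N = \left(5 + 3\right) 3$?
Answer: $-330$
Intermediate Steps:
$N = 24$ ($N = 8 \cdot 3 = 24$)
$u = -14$
$a{\left(R,G \right)} = -10$ ($a{\left(R,G \right)} = -14 + 4 = -10$)
$33 a{\left(-34,-80 \right)} = 33 \left(-10\right) = -330$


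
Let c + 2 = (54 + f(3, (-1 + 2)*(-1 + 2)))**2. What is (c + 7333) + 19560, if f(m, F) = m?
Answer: 30140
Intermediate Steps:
c = 3247 (c = -2 + (54 + 3)**2 = -2 + 57**2 = -2 + 3249 = 3247)
(c + 7333) + 19560 = (3247 + 7333) + 19560 = 10580 + 19560 = 30140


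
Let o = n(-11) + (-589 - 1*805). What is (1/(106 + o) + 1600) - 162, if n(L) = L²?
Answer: 1678145/1167 ≈ 1438.0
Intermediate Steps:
o = -1273 (o = (-11)² + (-589 - 1*805) = 121 + (-589 - 805) = 121 - 1394 = -1273)
(1/(106 + o) + 1600) - 162 = (1/(106 - 1273) + 1600) - 162 = (1/(-1167) + 1600) - 162 = (-1/1167 + 1600) - 162 = 1867199/1167 - 162 = 1678145/1167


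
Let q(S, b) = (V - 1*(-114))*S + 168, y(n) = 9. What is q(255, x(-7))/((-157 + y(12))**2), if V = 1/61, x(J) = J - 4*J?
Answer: 1783773/1336144 ≈ 1.3350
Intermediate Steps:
x(J) = -3*J
V = 1/61 ≈ 0.016393
q(S, b) = 168 + 6955*S/61 (q(S, b) = (1/61 - 1*(-114))*S + 168 = (1/61 + 114)*S + 168 = 6955*S/61 + 168 = 168 + 6955*S/61)
q(255, x(-7))/((-157 + y(12))**2) = (168 + (6955/61)*255)/((-157 + 9)**2) = (168 + 1773525/61)/((-148)**2) = (1783773/61)/21904 = (1783773/61)*(1/21904) = 1783773/1336144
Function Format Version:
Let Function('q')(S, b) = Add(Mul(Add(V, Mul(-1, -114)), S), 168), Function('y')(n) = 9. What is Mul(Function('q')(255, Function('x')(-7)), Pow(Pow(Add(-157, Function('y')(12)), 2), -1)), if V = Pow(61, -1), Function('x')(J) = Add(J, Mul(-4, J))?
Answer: Rational(1783773, 1336144) ≈ 1.3350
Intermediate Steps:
Function('x')(J) = Mul(-3, J)
V = Rational(1, 61) ≈ 0.016393
Function('q')(S, b) = Add(168, Mul(Rational(6955, 61), S)) (Function('q')(S, b) = Add(Mul(Add(Rational(1, 61), Mul(-1, -114)), S), 168) = Add(Mul(Add(Rational(1, 61), 114), S), 168) = Add(Mul(Rational(6955, 61), S), 168) = Add(168, Mul(Rational(6955, 61), S)))
Mul(Function('q')(255, Function('x')(-7)), Pow(Pow(Add(-157, Function('y')(12)), 2), -1)) = Mul(Add(168, Mul(Rational(6955, 61), 255)), Pow(Pow(Add(-157, 9), 2), -1)) = Mul(Add(168, Rational(1773525, 61)), Pow(Pow(-148, 2), -1)) = Mul(Rational(1783773, 61), Pow(21904, -1)) = Mul(Rational(1783773, 61), Rational(1, 21904)) = Rational(1783773, 1336144)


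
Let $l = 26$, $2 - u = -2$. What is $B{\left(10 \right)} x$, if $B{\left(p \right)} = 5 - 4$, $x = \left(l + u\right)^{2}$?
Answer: $900$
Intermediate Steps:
$u = 4$ ($u = 2 - -2 = 2 + 2 = 4$)
$x = 900$ ($x = \left(26 + 4\right)^{2} = 30^{2} = 900$)
$B{\left(p \right)} = 1$ ($B{\left(p \right)} = 5 - 4 = 1$)
$B{\left(10 \right)} x = 1 \cdot 900 = 900$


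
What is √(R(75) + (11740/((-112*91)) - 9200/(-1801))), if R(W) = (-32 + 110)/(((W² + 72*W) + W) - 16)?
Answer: √3269746355410298023/908283922 ≈ 1.9908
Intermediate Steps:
R(W) = 78/(-16 + W² + 73*W) (R(W) = 78/((W² + 73*W) - 16) = 78/(-16 + W² + 73*W))
√(R(75) + (11740/((-112*91)) - 9200/(-1801))) = √(78/(-16 + 75² + 73*75) + (11740/((-112*91)) - 9200/(-1801))) = √(78/(-16 + 5625 + 5475) + (11740/(-10192) - 9200*(-1/1801))) = √(78/11084 + (11740*(-1/10192) + 9200/1801)) = √(78*(1/11084) + (-2935/2548 + 9200/1801)) = √(39/5542 + 18155665/4588948) = √(50398832201/12715974908) = √3269746355410298023/908283922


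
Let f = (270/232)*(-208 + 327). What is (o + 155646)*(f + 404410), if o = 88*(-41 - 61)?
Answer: 3441437379375/58 ≈ 5.9335e+10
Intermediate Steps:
f = 16065/116 (f = (270*(1/232))*119 = (135/116)*119 = 16065/116 ≈ 138.49)
o = -8976 (o = 88*(-102) = -8976)
(o + 155646)*(f + 404410) = (-8976 + 155646)*(16065/116 + 404410) = 146670*(46927625/116) = 3441437379375/58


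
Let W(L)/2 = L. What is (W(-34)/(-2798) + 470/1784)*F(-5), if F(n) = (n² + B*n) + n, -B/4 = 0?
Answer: 1795465/311977 ≈ 5.7551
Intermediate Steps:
B = 0 (B = -4*0 = 0)
W(L) = 2*L
F(n) = n + n² (F(n) = (n² + 0*n) + n = (n² + 0) + n = n² + n = n + n²)
(W(-34)/(-2798) + 470/1784)*F(-5) = ((2*(-34))/(-2798) + 470/1784)*(-5*(1 - 5)) = (-68*(-1/2798) + 470*(1/1784))*(-5*(-4)) = (34/1399 + 235/892)*20 = (359093/1247908)*20 = 1795465/311977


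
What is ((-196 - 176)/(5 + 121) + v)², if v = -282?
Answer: 35808256/441 ≈ 81198.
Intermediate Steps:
((-196 - 176)/(5 + 121) + v)² = ((-196 - 176)/(5 + 121) - 282)² = (-372/126 - 282)² = (-372*1/126 - 282)² = (-62/21 - 282)² = (-5984/21)² = 35808256/441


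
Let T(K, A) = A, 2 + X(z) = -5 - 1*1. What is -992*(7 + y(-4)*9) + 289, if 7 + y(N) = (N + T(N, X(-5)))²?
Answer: -1229791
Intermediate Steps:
X(z) = -8 (X(z) = -2 + (-5 - 1*1) = -2 + (-5 - 1) = -2 - 6 = -8)
y(N) = -7 + (-8 + N)² (y(N) = -7 + (N - 8)² = -7 + (-8 + N)²)
-992*(7 + y(-4)*9) + 289 = -992*(7 + (-7 + (-8 - 4)²)*9) + 289 = -992*(7 + (-7 + (-12)²)*9) + 289 = -992*(7 + (-7 + 144)*9) + 289 = -992*(7 + 137*9) + 289 = -992*(7 + 1233) + 289 = -992*1240 + 289 = -1230080 + 289 = -1229791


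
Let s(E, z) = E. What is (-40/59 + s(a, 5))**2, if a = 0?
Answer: 1600/3481 ≈ 0.45964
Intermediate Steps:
(-40/59 + s(a, 5))**2 = (-40/59 + 0)**2 = (-40/59)**2 = 1600/3481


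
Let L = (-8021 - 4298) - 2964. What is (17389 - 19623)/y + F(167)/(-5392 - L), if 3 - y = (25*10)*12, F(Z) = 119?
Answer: 356399/470529 ≈ 0.75744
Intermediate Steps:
L = -15283 (L = -12319 - 2964 = -15283)
y = -2997 (y = 3 - 25*10*12 = 3 - 250*12 = 3 - 1*3000 = 3 - 3000 = -2997)
(17389 - 19623)/y + F(167)/(-5392 - L) = (17389 - 19623)/(-2997) + 119/(-5392 - 1*(-15283)) = -2234*(-1/2997) + 119/(-5392 + 15283) = 2234/2997 + 119/9891 = 2234/2997 + 119*(1/9891) = 2234/2997 + 17/1413 = 356399/470529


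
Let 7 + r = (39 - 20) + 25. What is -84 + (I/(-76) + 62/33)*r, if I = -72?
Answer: 12896/627 ≈ 20.568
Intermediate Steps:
r = 37 (r = -7 + ((39 - 20) + 25) = -7 + (19 + 25) = -7 + 44 = 37)
-84 + (I/(-76) + 62/33)*r = -84 + (-72/(-76) + 62/33)*37 = -84 + (-72*(-1/76) + 62*(1/33))*37 = -84 + (18/19 + 62/33)*37 = -84 + (1772/627)*37 = -84 + 65564/627 = 12896/627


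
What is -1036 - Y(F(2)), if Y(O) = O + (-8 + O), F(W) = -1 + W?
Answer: -1030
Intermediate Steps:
Y(O) = -8 + 2*O
-1036 - Y(F(2)) = -1036 - (-8 + 2*(-1 + 2)) = -1036 - (-8 + 2*1) = -1036 - (-8 + 2) = -1036 - 1*(-6) = -1036 + 6 = -1030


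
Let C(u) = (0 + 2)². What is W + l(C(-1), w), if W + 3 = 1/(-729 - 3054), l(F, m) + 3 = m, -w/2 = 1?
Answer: -30265/3783 ≈ -8.0003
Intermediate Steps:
w = -2 (w = -2*1 = -2)
C(u) = 4 (C(u) = 2² = 4)
l(F, m) = -3 + m
W = -11350/3783 (W = -3 + 1/(-729 - 3054) = -3 + 1/(-3783) = -3 - 1/3783 = -11350/3783 ≈ -3.0003)
W + l(C(-1), w) = -11350/3783 + (-3 - 2) = -11350/3783 - 5 = -30265/3783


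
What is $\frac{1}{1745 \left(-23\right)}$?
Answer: $- \frac{1}{40135} \approx -2.4916 \cdot 10^{-5}$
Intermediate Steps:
$\frac{1}{1745 \left(-23\right)} = \frac{1}{-40135} = - \frac{1}{40135}$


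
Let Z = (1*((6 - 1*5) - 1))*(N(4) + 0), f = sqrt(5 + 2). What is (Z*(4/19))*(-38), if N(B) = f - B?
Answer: 0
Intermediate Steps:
f = sqrt(7) ≈ 2.6458
N(B) = sqrt(7) - B
Z = 0 (Z = (1*((6 - 1*5) - 1))*((sqrt(7) - 1*4) + 0) = (1*((6 - 5) - 1))*((sqrt(7) - 4) + 0) = (1*(1 - 1))*((-4 + sqrt(7)) + 0) = (1*0)*(-4 + sqrt(7)) = 0*(-4 + sqrt(7)) = 0)
(Z*(4/19))*(-38) = (0*(4/19))*(-38) = 0*(-38) = 0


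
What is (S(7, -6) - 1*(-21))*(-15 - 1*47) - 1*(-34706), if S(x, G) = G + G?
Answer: 34148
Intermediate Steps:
S(x, G) = 2*G
(S(7, -6) - 1*(-21))*(-15 - 1*47) - 1*(-34706) = (2*(-6) - 1*(-21))*(-15 - 1*47) - 1*(-34706) = (-12 + 21)*(-15 - 47) + 34706 = 9*(-62) + 34706 = -558 + 34706 = 34148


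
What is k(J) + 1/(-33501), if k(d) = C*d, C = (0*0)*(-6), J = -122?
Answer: -1/33501 ≈ -2.9850e-5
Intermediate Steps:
C = 0 (C = 0*(-6) = 0)
k(d) = 0 (k(d) = 0*d = 0)
k(J) + 1/(-33501) = 0 + 1/(-33501) = 0 - 1/33501 = -1/33501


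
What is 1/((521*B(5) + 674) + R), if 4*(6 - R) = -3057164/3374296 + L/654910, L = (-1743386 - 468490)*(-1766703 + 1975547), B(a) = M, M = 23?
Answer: 1104930096680/208831014724659973 ≈ 5.2910e-6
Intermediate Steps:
B(a) = 23
L = -461937031344 (L = -2211876*208844 = -461937031344)
R = 194845914490981213/1104930096680 (R = 6 - (-3057164/3374296 - 461937031344/654910)/4 = 6 - (-3057164*1/3374296 - 461937031344*1/654910)/4 = 6 - (-764291/843574 - 230968515672/327455)/4 = 6 - 1/4*(-194839284910401133/276232524170) = 6 + 194839284910401133/1104930096680 = 194845914490981213/1104930096680 ≈ 1.7634e+5)
1/((521*B(5) + 674) + R) = 1/((521*23 + 674) + 194845914490981213/1104930096680) = 1/((11983 + 674) + 194845914490981213/1104930096680) = 1/(12657 + 194845914490981213/1104930096680) = 1/(208831014724659973/1104930096680) = 1104930096680/208831014724659973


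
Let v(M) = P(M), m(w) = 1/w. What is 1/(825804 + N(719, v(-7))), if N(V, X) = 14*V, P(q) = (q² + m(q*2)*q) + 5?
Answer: 1/835870 ≈ 1.1964e-6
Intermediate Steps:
P(q) = 11/2 + q² (P(q) = (q² + q/((q*2))) + 5 = (q² + q/((2*q))) + 5 = (q² + (1/(2*q))*q) + 5 = (q² + ½) + 5 = (½ + q²) + 5 = 11/2 + q²)
v(M) = 11/2 + M²
1/(825804 + N(719, v(-7))) = 1/(825804 + 14*719) = 1/(825804 + 10066) = 1/835870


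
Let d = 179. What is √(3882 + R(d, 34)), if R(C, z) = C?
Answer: √4061 ≈ 63.726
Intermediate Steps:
√(3882 + R(d, 34)) = √(3882 + 179) = √4061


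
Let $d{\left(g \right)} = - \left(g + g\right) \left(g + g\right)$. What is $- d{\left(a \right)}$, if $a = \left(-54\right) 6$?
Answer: $419904$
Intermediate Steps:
$a = -324$
$d{\left(g \right)} = - 4 g^{2}$ ($d{\left(g \right)} = - 2 g 2 g = - 4 g^{2}$)
$- d{\left(a \right)} = - \left(-4\right) \left(-324\right)^{2} = - \left(-4\right) 104976 = \left(-1\right) \left(-419904\right) = 419904$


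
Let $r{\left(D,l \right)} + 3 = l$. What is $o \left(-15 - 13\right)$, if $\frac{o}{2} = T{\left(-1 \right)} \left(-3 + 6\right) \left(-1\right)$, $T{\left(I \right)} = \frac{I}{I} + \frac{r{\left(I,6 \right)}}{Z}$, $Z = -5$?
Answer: $\frac{336}{5} \approx 67.2$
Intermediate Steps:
$r{\left(D,l \right)} = -3 + l$
$T{\left(I \right)} = \frac{2}{5}$ ($T{\left(I \right)} = \frac{I}{I} + \frac{-3 + 6}{-5} = 1 + 3 \left(- \frac{1}{5}\right) = 1 - \frac{3}{5} = \frac{2}{5}$)
$o = - \frac{12}{5}$ ($o = 2 \frac{2 \left(-3 + 6\right) \left(-1\right)}{5} = 2 \frac{2 \cdot 3 \left(-1\right)}{5} = 2 \cdot \frac{2}{5} \left(-3\right) = 2 \left(- \frac{6}{5}\right) = - \frac{12}{5} \approx -2.4$)
$o \left(-15 - 13\right) = - \frac{12 \left(-15 - 13\right)}{5} = \left(- \frac{12}{5}\right) \left(-28\right) = \frac{336}{5}$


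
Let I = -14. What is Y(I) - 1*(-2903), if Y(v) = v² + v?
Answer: 3085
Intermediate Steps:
Y(v) = v + v²
Y(I) - 1*(-2903) = -14*(1 - 14) - 1*(-2903) = -14*(-13) + 2903 = 182 + 2903 = 3085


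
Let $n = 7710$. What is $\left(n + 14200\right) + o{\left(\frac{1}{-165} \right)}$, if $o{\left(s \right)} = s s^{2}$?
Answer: $\frac{98422458749}{4492125} \approx 21910.0$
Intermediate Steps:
$o{\left(s \right)} = s^{3}$
$\left(n + 14200\right) + o{\left(\frac{1}{-165} \right)} = \left(7710 + 14200\right) + \left(\frac{1}{-165}\right)^{3} = 21910 + \left(- \frac{1}{165}\right)^{3} = 21910 - \frac{1}{4492125} = \frac{98422458749}{4492125}$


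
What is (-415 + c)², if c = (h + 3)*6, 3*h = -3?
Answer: 162409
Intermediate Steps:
h = -1 (h = (⅓)*(-3) = -1)
c = 12 (c = (-1 + 3)*6 = 2*6 = 12)
(-415 + c)² = (-415 + 12)² = (-403)² = 162409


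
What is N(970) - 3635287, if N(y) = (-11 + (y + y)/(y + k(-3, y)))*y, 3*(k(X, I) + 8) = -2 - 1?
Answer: -3501882877/961 ≈ -3.6440e+6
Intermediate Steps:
k(X, I) = -9 (k(X, I) = -8 + (-2 - 1)/3 = -8 + (⅓)*(-3) = -8 - 1 = -9)
N(y) = y*(-11 + 2*y/(-9 + y)) (N(y) = (-11 + (y + y)/(y - 9))*y = (-11 + (2*y)/(-9 + y))*y = (-11 + 2*y/(-9 + y))*y = y*(-11 + 2*y/(-9 + y)))
N(970) - 3635287 = 9*970*(11 - 1*970)/(-9 + 970) - 3635287 = 9*970*(11 - 970)/961 - 3635287 = 9*970*(1/961)*(-959) - 3635287 = -8372070/961 - 3635287 = -3501882877/961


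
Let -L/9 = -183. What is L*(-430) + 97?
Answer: -708113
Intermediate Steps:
L = 1647 (L = -9*(-183) = 1647)
L*(-430) + 97 = 1647*(-430) + 97 = -708210 + 97 = -708113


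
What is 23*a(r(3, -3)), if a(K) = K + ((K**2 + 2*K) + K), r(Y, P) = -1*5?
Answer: 115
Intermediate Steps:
r(Y, P) = -5
a(K) = K**2 + 4*K (a(K) = K + (K**2 + 3*K) = K**2 + 4*K)
23*a(r(3, -3)) = 23*(-5*(4 - 5)) = 23*(-5*(-1)) = 23*5 = 115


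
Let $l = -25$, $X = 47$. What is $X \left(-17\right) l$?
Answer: $19975$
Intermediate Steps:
$X \left(-17\right) l = 47 \left(-17\right) \left(-25\right) = \left(-799\right) \left(-25\right) = 19975$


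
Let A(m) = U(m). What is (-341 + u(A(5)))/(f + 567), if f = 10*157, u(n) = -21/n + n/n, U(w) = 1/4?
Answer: -424/2137 ≈ -0.19841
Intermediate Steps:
U(w) = ¼ (U(w) = 1*(¼) = ¼)
A(m) = ¼
u(n) = 1 - 21/n (u(n) = -21/n + 1 = 1 - 21/n)
f = 1570
(-341 + u(A(5)))/(f + 567) = (-341 + (-21 + ¼)/(¼))/(1570 + 567) = (-341 + 4*(-83/4))/2137 = (-341 - 83)*(1/2137) = -424*1/2137 = -424/2137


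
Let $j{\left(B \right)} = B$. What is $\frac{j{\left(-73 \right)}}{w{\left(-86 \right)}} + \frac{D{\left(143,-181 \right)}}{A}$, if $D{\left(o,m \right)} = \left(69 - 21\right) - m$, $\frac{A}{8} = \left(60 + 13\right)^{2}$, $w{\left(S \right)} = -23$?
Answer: $\frac{3117403}{980536} \approx 3.1793$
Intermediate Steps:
$A = 42632$ ($A = 8 \left(60 + 13\right)^{2} = 8 \cdot 73^{2} = 8 \cdot 5329 = 42632$)
$D{\left(o,m \right)} = 48 - m$
$\frac{j{\left(-73 \right)}}{w{\left(-86 \right)}} + \frac{D{\left(143,-181 \right)}}{A} = - \frac{73}{-23} + \frac{48 - -181}{42632} = \left(-73\right) \left(- \frac{1}{23}\right) + \left(48 + 181\right) \frac{1}{42632} = \frac{73}{23} + 229 \cdot \frac{1}{42632} = \frac{73}{23} + \frac{229}{42632} = \frac{3117403}{980536}$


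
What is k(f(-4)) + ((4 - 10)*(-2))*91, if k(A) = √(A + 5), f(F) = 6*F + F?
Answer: 1092 + I*√23 ≈ 1092.0 + 4.7958*I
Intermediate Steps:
f(F) = 7*F
k(A) = √(5 + A)
k(f(-4)) + ((4 - 10)*(-2))*91 = √(5 + 7*(-4)) + ((4 - 10)*(-2))*91 = √(5 - 28) - 6*(-2)*91 = √(-23) + 12*91 = I*√23 + 1092 = 1092 + I*√23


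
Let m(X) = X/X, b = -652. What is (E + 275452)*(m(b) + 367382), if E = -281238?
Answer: -2125678038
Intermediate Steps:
m(X) = 1
(E + 275452)*(m(b) + 367382) = (-281238 + 275452)*(1 + 367382) = -5786*367383 = -2125678038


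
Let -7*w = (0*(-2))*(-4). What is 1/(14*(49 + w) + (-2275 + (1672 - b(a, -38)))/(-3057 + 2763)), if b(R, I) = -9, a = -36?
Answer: 49/33713 ≈ 0.0014534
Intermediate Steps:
w = 0 (w = -0*(-2)*(-4)/7 = -0*(-4) = -⅐*0 = 0)
1/(14*(49 + w) + (-2275 + (1672 - b(a, -38)))/(-3057 + 2763)) = 1/(14*(49 + 0) + (-2275 + (1672 - 1*(-9)))/(-3057 + 2763)) = 1/(14*49 + (-2275 + (1672 + 9))/(-294)) = 1/(686 + (-2275 + 1681)*(-1/294)) = 1/(686 - 594*(-1/294)) = 1/(686 + 99/49) = 1/(33713/49) = 49/33713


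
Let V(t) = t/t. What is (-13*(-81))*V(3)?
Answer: 1053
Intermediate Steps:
V(t) = 1
(-13*(-81))*V(3) = -13*(-81)*1 = 1053*1 = 1053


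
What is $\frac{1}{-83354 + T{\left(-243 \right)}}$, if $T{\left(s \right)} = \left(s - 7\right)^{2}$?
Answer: $- \frac{1}{20854} \approx -4.7952 \cdot 10^{-5}$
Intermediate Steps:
$T{\left(s \right)} = \left(-7 + s\right)^{2}$
$\frac{1}{-83354 + T{\left(-243 \right)}} = \frac{1}{-83354 + \left(-7 - 243\right)^{2}} = \frac{1}{-83354 + \left(-250\right)^{2}} = \frac{1}{-83354 + 62500} = \frac{1}{-20854} = - \frac{1}{20854}$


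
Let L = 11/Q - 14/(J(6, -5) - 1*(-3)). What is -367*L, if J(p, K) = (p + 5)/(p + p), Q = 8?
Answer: 303509/376 ≈ 807.21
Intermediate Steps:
J(p, K) = (5 + p)/(2*p) (J(p, K) = (5 + p)/((2*p)) = (5 + p)*(1/(2*p)) = (5 + p)/(2*p))
L = -827/376 (L = 11/8 - 14/((½)*(5 + 6)/6 - 1*(-3)) = 11*(⅛) - 14/((½)*(⅙)*11 + 3) = 11/8 - 14/(11/12 + 3) = 11/8 - 14/47/12 = 11/8 - 14*12/47 = 11/8 - 168/47 = -827/376 ≈ -2.1995)
-367*L = -367*(-827/376) = 303509/376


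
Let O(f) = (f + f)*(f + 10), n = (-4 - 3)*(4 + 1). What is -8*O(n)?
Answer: -14000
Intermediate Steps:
n = -35 (n = -7*5 = -35)
O(f) = 2*f*(10 + f) (O(f) = (2*f)*(10 + f) = 2*f*(10 + f))
-8*O(n) = -16*(-35)*(10 - 35) = -16*(-35)*(-25) = -8*1750 = -14000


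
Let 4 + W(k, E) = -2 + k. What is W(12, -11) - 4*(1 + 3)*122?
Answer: -1946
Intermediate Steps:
W(k, E) = -6 + k (W(k, E) = -4 + (-2 + k) = -6 + k)
W(12, -11) - 4*(1 + 3)*122 = (-6 + 12) - 4*(1 + 3)*122 = 6 - 4*4*122 = 6 - 16*122 = 6 - 1952 = -1946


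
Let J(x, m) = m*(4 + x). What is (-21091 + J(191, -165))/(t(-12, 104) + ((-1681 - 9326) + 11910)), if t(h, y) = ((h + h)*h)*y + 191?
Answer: -26633/15523 ≈ -1.7157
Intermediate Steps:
t(h, y) = 191 + 2*y*h² (t(h, y) = ((2*h)*h)*y + 191 = (2*h²)*y + 191 = 2*y*h² + 191 = 191 + 2*y*h²)
(-21091 + J(191, -165))/(t(-12, 104) + ((-1681 - 9326) + 11910)) = (-21091 - 165*(4 + 191))/((191 + 2*104*(-12)²) + ((-1681 - 9326) + 11910)) = (-21091 - 165*195)/((191 + 2*104*144) + (-11007 + 11910)) = (-21091 - 32175)/((191 + 29952) + 903) = -53266/(30143 + 903) = -53266/31046 = -53266*1/31046 = -26633/15523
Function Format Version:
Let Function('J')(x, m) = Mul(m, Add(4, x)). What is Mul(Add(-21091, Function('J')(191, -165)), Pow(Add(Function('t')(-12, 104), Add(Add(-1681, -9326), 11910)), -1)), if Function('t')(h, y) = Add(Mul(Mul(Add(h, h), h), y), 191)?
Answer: Rational(-26633, 15523) ≈ -1.7157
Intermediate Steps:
Function('t')(h, y) = Add(191, Mul(2, y, Pow(h, 2))) (Function('t')(h, y) = Add(Mul(Mul(Mul(2, h), h), y), 191) = Add(Mul(Mul(2, Pow(h, 2)), y), 191) = Add(Mul(2, y, Pow(h, 2)), 191) = Add(191, Mul(2, y, Pow(h, 2))))
Mul(Add(-21091, Function('J')(191, -165)), Pow(Add(Function('t')(-12, 104), Add(Add(-1681, -9326), 11910)), -1)) = Mul(Add(-21091, Mul(-165, Add(4, 191))), Pow(Add(Add(191, Mul(2, 104, Pow(-12, 2))), Add(Add(-1681, -9326), 11910)), -1)) = Mul(Add(-21091, Mul(-165, 195)), Pow(Add(Add(191, Mul(2, 104, 144)), Add(-11007, 11910)), -1)) = Mul(Add(-21091, -32175), Pow(Add(Add(191, 29952), 903), -1)) = Mul(-53266, Pow(Add(30143, 903), -1)) = Mul(-53266, Pow(31046, -1)) = Mul(-53266, Rational(1, 31046)) = Rational(-26633, 15523)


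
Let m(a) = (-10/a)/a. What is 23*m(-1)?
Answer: -230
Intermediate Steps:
m(a) = -10/a²
23*m(-1) = 23*(-10/(-1)²) = 23*(-10*1) = 23*(-10) = -230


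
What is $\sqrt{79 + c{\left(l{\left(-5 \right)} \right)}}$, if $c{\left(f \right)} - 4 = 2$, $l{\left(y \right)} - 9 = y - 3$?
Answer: $\sqrt{85} \approx 9.2195$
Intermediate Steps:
$l{\left(y \right)} = 6 + y$ ($l{\left(y \right)} = 9 + \left(y - 3\right) = 9 + \left(-3 + y\right) = 6 + y$)
$c{\left(f \right)} = 6$ ($c{\left(f \right)} = 4 + 2 = 6$)
$\sqrt{79 + c{\left(l{\left(-5 \right)} \right)}} = \sqrt{79 + 6} = \sqrt{85}$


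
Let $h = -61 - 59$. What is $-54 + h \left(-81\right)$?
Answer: $9666$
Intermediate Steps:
$h = -120$
$-54 + h \left(-81\right) = -54 - -9720 = -54 + 9720 = 9666$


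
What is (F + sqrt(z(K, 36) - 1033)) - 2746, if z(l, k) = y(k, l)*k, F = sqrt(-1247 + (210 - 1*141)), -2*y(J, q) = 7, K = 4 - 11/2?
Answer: -2746 + I*sqrt(1159) + I*sqrt(1178) ≈ -2746.0 + 68.366*I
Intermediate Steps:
K = -3/2 (K = 4 - 11/2 = -3/2 ≈ -1.5000)
y(J, q) = -7/2 (y(J, q) = -1/2*7 = -7/2)
F = I*sqrt(1178) (F = sqrt(-1247 + (210 - 141)) = sqrt(-1247 + 69) = sqrt(-1178) = I*sqrt(1178) ≈ 34.322*I)
z(l, k) = -7*k/2
(F + sqrt(z(K, 36) - 1033)) - 2746 = (I*sqrt(1178) + sqrt(-7/2*36 - 1033)) - 2746 = (I*sqrt(1178) + sqrt(-126 - 1033)) - 2746 = (I*sqrt(1178) + sqrt(-1159)) - 2746 = (I*sqrt(1178) + I*sqrt(1159)) - 2746 = (I*sqrt(1159) + I*sqrt(1178)) - 2746 = -2746 + I*sqrt(1159) + I*sqrt(1178)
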